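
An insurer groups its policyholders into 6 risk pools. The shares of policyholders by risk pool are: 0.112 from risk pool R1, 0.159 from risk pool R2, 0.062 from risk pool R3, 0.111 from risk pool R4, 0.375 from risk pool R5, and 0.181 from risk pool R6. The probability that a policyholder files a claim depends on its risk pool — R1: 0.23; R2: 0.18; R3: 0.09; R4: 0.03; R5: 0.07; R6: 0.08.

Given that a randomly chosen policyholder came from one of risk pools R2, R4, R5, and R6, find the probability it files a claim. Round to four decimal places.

0.0880

Let S = {R2, R4, R5, R6}.
P(S) = 0.159 + 0.111 + 0.375 + 0.181 = 0.826.
P(C ∩ S) = 0.18·0.159 + 0.03·0.111 + 0.07·0.375 + 0.08·0.181 = 0.02862 + 0.00333 + 0.02625 + 0.01448 = 0.07268.
P(C | S) = 0.07268 / 0.826 = 0.087990…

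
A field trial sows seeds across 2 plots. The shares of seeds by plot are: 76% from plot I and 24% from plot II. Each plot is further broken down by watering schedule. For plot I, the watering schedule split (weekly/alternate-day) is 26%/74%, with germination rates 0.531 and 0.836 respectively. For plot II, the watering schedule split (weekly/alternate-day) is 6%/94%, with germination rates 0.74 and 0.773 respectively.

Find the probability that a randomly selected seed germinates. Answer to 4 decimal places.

P(G) ≈ 0.7601

P(G|I) = 0.26·0.531 + 0.74·0.836 = 0.13806 + 0.61864 = 0.7567
P(G|II) = 0.06·0.74 + 0.94·0.773 = 0.0444 + 0.72662 = 0.77102
By total probability over the outer partition,
P(G) = 0.76·0.7567 + 0.24·0.77102
      = 0.575092 + 0.1850448 = 0.7601368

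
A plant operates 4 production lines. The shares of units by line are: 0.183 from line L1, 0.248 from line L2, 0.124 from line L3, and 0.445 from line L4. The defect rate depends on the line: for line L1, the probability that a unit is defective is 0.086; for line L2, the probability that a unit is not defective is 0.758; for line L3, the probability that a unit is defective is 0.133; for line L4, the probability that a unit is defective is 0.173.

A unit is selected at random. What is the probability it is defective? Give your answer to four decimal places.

0.1692

P(D|L2) = 1 − 0.758 = 0.242.
P(D) = P(D|L1)·P(L1) + P(D|L2)·P(L2) + P(D|L3)·P(L3) + P(D|L4)·P(L4)
      = 0.086·0.183 + 0.242·0.248 + 0.133·0.124 + 0.173·0.445
      = 0.015738 + 0.060016 + 0.016492 + 0.076985 = 0.169231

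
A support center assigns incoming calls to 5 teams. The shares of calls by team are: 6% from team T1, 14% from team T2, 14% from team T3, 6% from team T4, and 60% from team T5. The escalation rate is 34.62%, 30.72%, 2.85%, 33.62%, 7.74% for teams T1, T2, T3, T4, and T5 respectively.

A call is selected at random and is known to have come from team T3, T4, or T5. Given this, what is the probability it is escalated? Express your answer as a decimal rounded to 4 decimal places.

0.0883

Let S = {T3, T4, T5}.
P(S) = 0.14 + 0.06 + 0.6 = 0.8.
P(E ∩ S) = 0.0285·0.14 + 0.3362·0.06 + 0.0774·0.6 = 0.00399 + 0.020172 + 0.04644 = 0.070602.
P(E | S) = 0.070602 / 0.8 = 0.088253…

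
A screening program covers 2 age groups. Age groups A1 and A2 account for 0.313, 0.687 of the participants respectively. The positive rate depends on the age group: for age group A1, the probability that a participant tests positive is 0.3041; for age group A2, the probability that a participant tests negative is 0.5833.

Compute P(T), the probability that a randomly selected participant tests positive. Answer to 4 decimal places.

P(T) ≈ 0.3815

P(T|A2) = 1 − 0.5833 = 0.4167.
By the law of total probability,
P(T) = P(T|A1)·P(A1) + P(T|A2)·P(A2)
      = 0.3041·0.313 + 0.4167·0.687
      = 0.0951833 + 0.2862729 = 0.3814562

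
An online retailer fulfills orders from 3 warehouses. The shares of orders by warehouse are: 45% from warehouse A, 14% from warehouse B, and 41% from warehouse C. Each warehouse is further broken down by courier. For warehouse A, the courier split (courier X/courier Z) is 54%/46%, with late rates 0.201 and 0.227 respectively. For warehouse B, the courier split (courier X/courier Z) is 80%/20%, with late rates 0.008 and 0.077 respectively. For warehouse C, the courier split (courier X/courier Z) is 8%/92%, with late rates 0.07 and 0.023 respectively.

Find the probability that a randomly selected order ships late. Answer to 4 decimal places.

P(L) ≈ 0.1099

P(L|A) = 0.54·0.201 + 0.46·0.227 = 0.10854 + 0.10442 = 0.21296
P(L|B) = 0.8·0.008 + 0.2·0.077 = 0.0064 + 0.0154 = 0.0218
P(L|C) = 0.08·0.07 + 0.92·0.023 = 0.0056 + 0.02116 = 0.02676
By total probability over the outer partition,
P(L) = 0.45·0.21296 + 0.14·0.0218 + 0.41·0.02676
      = 0.095832 + 0.003052 + 0.0109716 = 0.1098556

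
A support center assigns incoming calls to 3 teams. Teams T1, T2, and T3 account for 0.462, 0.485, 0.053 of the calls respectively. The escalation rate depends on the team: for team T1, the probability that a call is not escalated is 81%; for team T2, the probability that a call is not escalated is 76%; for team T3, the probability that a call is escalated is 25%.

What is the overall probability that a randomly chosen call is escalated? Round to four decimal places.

P(E|T1) = 1 − 0.81 = 0.19.
P(E|T2) = 1 − 0.76 = 0.24.
P(E) = P(E|T1)·P(T1) + P(E|T2)·P(T2) + P(E|T3)·P(T3)
      = 0.19·0.462 + 0.24·0.485 + 0.25·0.053
      = 0.08778 + 0.1164 + 0.01325 = 0.21743

P(E) ≈ 0.2174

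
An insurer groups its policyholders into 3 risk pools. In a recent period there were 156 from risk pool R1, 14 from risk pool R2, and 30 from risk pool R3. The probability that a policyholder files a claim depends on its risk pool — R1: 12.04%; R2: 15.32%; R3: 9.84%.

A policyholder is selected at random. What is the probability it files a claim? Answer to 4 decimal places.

P(C) ≈ 0.1194

Total: 156 + 14 + 30 = 200.
P(R1) = 156/200 = 0.78. P(R2) = 14/200 = 0.07. P(R3) = 30/200 = 0.15.
P(C) = P(C|R1)·P(R1) + P(C|R2)·P(R2) + P(C|R3)·P(R3)
      = 0.1204·0.78 + 0.1532·0.07 + 0.0984·0.15
      = 0.093912 + 0.010724 + 0.01476 = 0.119396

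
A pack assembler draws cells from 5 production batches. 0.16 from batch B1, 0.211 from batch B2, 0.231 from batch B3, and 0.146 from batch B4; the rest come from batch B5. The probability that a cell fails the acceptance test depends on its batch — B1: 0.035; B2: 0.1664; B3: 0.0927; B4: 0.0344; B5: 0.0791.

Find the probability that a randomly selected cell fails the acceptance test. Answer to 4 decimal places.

0.0871

P(B5) = 1 − (0.16 + 0.211 + 0.231 + 0.146) = 0.252.
By the law of total probability,
P(F) = P(F|B1)·P(B1) + P(F|B2)·P(B2) + P(F|B3)·P(B3) + P(F|B4)·P(B4) + P(F|B5)·P(B5)
      = 0.035·0.16 + 0.1664·0.211 + 0.0927·0.231 + 0.0344·0.146 + 0.0791·0.252
      = 0.0056 + 0.0351104 + 0.0214137 + 0.0050224 + 0.0199332 = 0.0870797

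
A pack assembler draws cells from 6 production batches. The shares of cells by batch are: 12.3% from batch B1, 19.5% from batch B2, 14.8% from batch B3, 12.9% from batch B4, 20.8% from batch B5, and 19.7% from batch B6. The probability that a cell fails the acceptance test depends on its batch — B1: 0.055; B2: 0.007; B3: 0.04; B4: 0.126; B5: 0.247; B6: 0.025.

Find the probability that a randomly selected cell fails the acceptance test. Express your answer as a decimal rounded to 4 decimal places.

P(F) = P(F|B1)·P(B1) + P(F|B2)·P(B2) + P(F|B3)·P(B3) + P(F|B4)·P(B4) + P(F|B5)·P(B5) + P(F|B6)·P(B6)
      = 0.055·0.123 + 0.007·0.195 + 0.04·0.148 + 0.126·0.129 + 0.247·0.208 + 0.025·0.197
      = 0.006765 + 0.001365 + 0.00592 + 0.016254 + 0.051376 + 0.004925 = 0.086605

0.0866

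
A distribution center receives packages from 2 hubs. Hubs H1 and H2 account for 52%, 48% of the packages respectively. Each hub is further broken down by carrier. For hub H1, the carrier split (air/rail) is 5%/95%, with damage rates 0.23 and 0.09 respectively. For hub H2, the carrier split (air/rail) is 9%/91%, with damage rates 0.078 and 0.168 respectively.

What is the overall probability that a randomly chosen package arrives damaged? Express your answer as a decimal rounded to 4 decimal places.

P(D) ≈ 0.1272

P(D|H1) = 0.05·0.23 + 0.95·0.09 = 0.0115 + 0.0855 = 0.097
P(D|H2) = 0.09·0.078 + 0.91·0.168 = 0.00702 + 0.15288 = 0.1599
Then overall,
P(D) = 0.52·0.097 + 0.48·0.1599
      = 0.05044 + 0.076752 = 0.127192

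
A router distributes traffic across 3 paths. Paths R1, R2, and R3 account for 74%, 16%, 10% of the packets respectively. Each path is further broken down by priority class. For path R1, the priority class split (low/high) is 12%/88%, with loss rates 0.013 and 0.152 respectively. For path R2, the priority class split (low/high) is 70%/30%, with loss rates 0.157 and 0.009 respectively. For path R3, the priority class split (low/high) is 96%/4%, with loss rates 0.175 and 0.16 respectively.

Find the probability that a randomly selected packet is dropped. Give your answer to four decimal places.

0.1356

P(L|R1) = 0.12·0.013 + 0.88·0.152 = 0.00156 + 0.13376 = 0.13532
P(L|R2) = 0.7·0.157 + 0.3·0.009 = 0.1099 + 0.0027 = 0.1126
P(L|R3) = 0.96·0.175 + 0.04·0.16 = 0.168 + 0.0064 = 0.1744
Then overall,
P(L) = 0.74·0.13532 + 0.16·0.1126 + 0.1·0.1744
      = 0.1001368 + 0.018016 + 0.01744 = 0.1355928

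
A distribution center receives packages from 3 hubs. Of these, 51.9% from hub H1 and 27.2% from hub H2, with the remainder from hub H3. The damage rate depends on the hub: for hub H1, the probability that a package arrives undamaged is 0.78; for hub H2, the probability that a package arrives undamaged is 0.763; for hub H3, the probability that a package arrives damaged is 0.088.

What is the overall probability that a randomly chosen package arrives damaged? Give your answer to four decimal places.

P(D) ≈ 0.1970

P(H3) = 1 − (0.519 + 0.272) = 0.209.
P(D|H1) = 1 − 0.78 = 0.22.
P(D|H2) = 1 − 0.763 = 0.237.
P(D) = P(D|H1)·P(H1) + P(D|H2)·P(H2) + P(D|H3)·P(H3)
      = 0.22·0.519 + 0.237·0.272 + 0.088·0.209
      = 0.11418 + 0.064464 + 0.018392 = 0.197036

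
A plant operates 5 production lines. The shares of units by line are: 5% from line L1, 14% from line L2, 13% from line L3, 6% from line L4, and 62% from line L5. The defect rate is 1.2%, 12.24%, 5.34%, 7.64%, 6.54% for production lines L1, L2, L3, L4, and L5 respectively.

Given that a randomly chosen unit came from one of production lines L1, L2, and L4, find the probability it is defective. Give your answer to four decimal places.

Let S = {L1, L2, L4}.
P(S) = 0.05 + 0.14 + 0.06 = 0.25.
P(D ∩ S) = 0.012·0.05 + 0.1224·0.14 + 0.0764·0.06 = 0.0006 + 0.017136 + 0.004584 = 0.02232.
P(D | S) = 0.02232 / 0.25 = 0.089280…

P(D|S) ≈ 0.0893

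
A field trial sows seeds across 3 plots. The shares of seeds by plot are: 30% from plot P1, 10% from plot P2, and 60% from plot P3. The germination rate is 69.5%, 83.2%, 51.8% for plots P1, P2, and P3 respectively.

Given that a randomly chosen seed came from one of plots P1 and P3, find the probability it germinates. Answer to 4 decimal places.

Let S = {P1, P3}.
P(S) = 0.3 + 0.6 = 0.9.
P(G ∩ S) = 0.695·0.3 + 0.518·0.6 = 0.2085 + 0.3108 = 0.5193.
P(G | S) = 0.5193 / 0.9 = 0.577000…

0.5770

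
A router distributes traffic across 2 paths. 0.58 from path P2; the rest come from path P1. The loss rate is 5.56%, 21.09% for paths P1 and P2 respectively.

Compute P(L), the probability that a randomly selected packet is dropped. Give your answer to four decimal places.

P(P1) = 1 − (0.58) = 0.42.
P(L) = P(L|P1)·P(P1) + P(L|P2)·P(P2)
      = 0.0556·0.42 + 0.2109·0.58
      = 0.023352 + 0.122322 = 0.145674

P(L) ≈ 0.1457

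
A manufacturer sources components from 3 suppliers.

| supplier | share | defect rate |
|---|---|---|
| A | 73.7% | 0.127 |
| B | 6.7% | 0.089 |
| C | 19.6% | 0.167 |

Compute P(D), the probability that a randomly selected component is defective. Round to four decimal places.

P(D) = P(D|A)·P(A) + P(D|B)·P(B) + P(D|C)·P(C)
      = 0.127·0.737 + 0.089·0.067 + 0.167·0.196
      = 0.093599 + 0.005963 + 0.032732 = 0.132294

P(D) ≈ 0.1323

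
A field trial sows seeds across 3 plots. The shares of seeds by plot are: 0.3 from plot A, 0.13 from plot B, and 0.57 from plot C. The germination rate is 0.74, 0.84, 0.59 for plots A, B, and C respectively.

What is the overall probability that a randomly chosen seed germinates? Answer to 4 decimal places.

0.6675

P(G) = P(G|A)·P(A) + P(G|B)·P(B) + P(G|C)·P(C)
      = 0.74·0.3 + 0.84·0.13 + 0.59·0.57
      = 0.222 + 0.1092 + 0.3363 = 0.6675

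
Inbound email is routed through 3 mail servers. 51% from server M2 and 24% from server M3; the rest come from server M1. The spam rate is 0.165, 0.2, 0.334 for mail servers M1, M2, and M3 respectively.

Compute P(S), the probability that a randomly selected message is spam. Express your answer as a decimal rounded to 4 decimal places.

P(M1) = 1 − (0.51 + 0.24) = 0.25.
Using total probability over the partition,
P(S) = P(S|M1)·P(M1) + P(S|M2)·P(M2) + P(S|M3)·P(M3)
      = 0.165·0.25 + 0.2·0.51 + 0.334·0.24
      = 0.04125 + 0.102 + 0.08016 = 0.22341

0.2234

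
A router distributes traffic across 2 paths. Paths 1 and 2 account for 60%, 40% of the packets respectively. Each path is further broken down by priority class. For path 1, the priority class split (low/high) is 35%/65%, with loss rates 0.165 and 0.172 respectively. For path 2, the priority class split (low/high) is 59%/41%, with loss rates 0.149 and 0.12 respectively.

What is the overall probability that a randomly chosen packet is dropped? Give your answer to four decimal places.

P(L|1) = 0.35·0.165 + 0.65·0.172 = 0.05775 + 0.1118 = 0.16955
P(L|2) = 0.59·0.149 + 0.41·0.12 = 0.08791 + 0.0492 = 0.13711
Then overall,
P(L) = 0.6·0.16955 + 0.4·0.13711
      = 0.10173 + 0.054844 = 0.156574

0.1566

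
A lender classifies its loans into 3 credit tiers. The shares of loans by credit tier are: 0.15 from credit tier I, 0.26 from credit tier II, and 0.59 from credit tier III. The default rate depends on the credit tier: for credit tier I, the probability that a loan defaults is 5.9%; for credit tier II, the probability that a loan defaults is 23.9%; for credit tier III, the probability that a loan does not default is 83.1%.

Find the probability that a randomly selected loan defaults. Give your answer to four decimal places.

P(D|III) = 1 − 0.831 = 0.169.
Using total probability over the partition,
P(D) = P(D|I)·P(I) + P(D|II)·P(II) + P(D|III)·P(III)
      = 0.059·0.15 + 0.239·0.26 + 0.169·0.59
      = 0.00885 + 0.06214 + 0.09971 = 0.1707

0.1707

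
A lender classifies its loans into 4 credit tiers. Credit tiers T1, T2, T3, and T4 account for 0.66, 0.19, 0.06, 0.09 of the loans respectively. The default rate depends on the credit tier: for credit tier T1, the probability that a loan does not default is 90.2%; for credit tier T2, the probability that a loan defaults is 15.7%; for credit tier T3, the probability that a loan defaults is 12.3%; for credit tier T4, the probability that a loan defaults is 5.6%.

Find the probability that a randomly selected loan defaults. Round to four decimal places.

P(D) ≈ 0.1069

P(D|T1) = 1 − 0.902 = 0.098.
By the law of total probability,
P(D) = P(D|T1)·P(T1) + P(D|T2)·P(T2) + P(D|T3)·P(T3) + P(D|T4)·P(T4)
      = 0.098·0.66 + 0.157·0.19 + 0.123·0.06 + 0.056·0.09
      = 0.06468 + 0.02983 + 0.00738 + 0.00504 = 0.10693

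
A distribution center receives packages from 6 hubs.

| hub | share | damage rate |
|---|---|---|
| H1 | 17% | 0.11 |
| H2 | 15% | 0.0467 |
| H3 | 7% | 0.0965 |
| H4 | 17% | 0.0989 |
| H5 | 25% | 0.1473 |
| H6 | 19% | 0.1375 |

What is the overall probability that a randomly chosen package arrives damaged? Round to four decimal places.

P(D) = P(D|H1)·P(H1) + P(D|H2)·P(H2) + P(D|H3)·P(H3) + P(D|H4)·P(H4) + P(D|H5)·P(H5) + P(D|H6)·P(H6)
      = 0.11·0.17 + 0.0467·0.15 + 0.0965·0.07 + 0.0989·0.17 + 0.1473·0.25 + 0.1375·0.19
      = 0.0187 + 0.007005 + 0.006755 + 0.016813 + 0.036825 + 0.026125 = 0.112223

P(D) ≈ 0.1122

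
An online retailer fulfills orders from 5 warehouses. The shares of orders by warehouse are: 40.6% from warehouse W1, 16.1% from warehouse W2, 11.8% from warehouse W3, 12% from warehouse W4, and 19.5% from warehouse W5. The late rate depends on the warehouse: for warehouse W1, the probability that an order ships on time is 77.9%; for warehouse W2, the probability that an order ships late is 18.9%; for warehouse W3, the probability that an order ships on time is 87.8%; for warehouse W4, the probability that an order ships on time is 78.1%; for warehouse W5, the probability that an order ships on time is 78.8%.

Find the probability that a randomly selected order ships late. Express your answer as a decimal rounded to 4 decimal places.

P(L|W1) = 1 − 0.779 = 0.221.
P(L|W3) = 1 − 0.878 = 0.122.
P(L|W4) = 1 − 0.781 = 0.219.
P(L|W5) = 1 − 0.788 = 0.212.
Using total probability over the partition,
P(L) = P(L|W1)·P(W1) + P(L|W2)·P(W2) + P(L|W3)·P(W3) + P(L|W4)·P(W4) + P(L|W5)·P(W5)
      = 0.221·0.406 + 0.189·0.161 + 0.122·0.118 + 0.219·0.12 + 0.212·0.195
      = 0.089726 + 0.030429 + 0.014396 + 0.02628 + 0.04134 = 0.202171

P(L) ≈ 0.2022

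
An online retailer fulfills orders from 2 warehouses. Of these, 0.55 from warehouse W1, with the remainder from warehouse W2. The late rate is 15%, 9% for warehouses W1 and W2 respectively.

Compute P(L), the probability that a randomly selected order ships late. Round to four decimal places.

P(L) ≈ 0.1230

P(W2) = 1 − (0.55) = 0.45.
P(L) = P(L|W1)·P(W1) + P(L|W2)·P(W2)
      = 0.15·0.55 + 0.09·0.45
      = 0.0825 + 0.0405 = 0.123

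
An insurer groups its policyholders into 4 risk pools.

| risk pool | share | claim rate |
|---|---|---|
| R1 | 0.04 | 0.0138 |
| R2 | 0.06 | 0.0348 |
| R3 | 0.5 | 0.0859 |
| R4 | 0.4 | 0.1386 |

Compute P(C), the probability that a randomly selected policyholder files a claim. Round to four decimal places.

0.1010

Summing over the partition,
P(C) = P(C|R1)·P(R1) + P(C|R2)·P(R2) + P(C|R3)·P(R3) + P(C|R4)·P(R4)
      = 0.0138·0.04 + 0.0348·0.06 + 0.0859·0.5 + 0.1386·0.4
      = 0.000552 + 0.002088 + 0.04295 + 0.05544 = 0.10103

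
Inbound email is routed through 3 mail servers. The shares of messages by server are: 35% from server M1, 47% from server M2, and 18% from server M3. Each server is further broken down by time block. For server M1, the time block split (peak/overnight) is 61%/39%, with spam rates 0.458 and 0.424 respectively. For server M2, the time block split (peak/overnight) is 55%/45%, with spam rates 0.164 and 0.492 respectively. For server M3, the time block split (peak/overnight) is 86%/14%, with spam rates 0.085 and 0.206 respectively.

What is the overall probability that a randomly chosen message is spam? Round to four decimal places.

0.3205

P(S|M1) = 0.61·0.458 + 0.39·0.424 = 0.27938 + 0.16536 = 0.44474
P(S|M2) = 0.55·0.164 + 0.45·0.492 = 0.0902 + 0.2214 = 0.3116
P(S|M3) = 0.86·0.085 + 0.14·0.206 = 0.0731 + 0.02884 = 0.10194
Then overall,
P(S) = 0.35·0.44474 + 0.47·0.3116 + 0.18·0.10194
      = 0.155659 + 0.146452 + 0.0183492 = 0.3204602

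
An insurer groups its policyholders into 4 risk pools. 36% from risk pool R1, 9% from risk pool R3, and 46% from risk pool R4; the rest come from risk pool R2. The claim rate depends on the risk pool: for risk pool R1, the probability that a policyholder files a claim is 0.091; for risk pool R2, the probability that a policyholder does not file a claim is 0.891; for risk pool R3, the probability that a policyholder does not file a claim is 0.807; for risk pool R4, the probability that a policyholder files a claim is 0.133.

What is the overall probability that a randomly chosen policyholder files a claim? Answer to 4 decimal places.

P(R2) = 1 − (0.36 + 0.09 + 0.46) = 0.09.
P(C|R2) = 1 − 0.891 = 0.109.
P(C|R3) = 1 − 0.807 = 0.193.
P(C) = P(C|R1)·P(R1) + P(C|R2)·P(R2) + P(C|R3)·P(R3) + P(C|R4)·P(R4)
      = 0.091·0.36 + 0.109·0.09 + 0.193·0.09 + 0.133·0.46
      = 0.03276 + 0.00981 + 0.01737 + 0.06118 = 0.12112

0.1211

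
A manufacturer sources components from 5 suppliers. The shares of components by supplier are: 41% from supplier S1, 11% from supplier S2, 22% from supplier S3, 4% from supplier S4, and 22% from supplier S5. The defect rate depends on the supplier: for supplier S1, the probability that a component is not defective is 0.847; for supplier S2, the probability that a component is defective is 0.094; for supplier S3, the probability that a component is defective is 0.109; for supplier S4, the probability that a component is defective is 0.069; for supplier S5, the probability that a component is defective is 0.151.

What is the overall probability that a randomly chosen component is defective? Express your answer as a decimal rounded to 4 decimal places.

0.1330

P(D|S1) = 1 − 0.847 = 0.153.
P(D) = P(D|S1)·P(S1) + P(D|S2)·P(S2) + P(D|S3)·P(S3) + P(D|S4)·P(S4) + P(D|S5)·P(S5)
      = 0.153·0.41 + 0.094·0.11 + 0.109·0.22 + 0.069·0.04 + 0.151·0.22
      = 0.06273 + 0.01034 + 0.02398 + 0.00276 + 0.03322 = 0.13303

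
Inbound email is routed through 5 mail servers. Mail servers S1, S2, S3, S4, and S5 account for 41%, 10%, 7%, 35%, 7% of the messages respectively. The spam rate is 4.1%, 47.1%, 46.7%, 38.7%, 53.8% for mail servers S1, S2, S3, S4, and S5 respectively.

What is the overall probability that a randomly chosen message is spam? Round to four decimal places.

P(S) = P(S|S1)·P(S1) + P(S|S2)·P(S2) + P(S|S3)·P(S3) + P(S|S4)·P(S4) + P(S|S5)·P(S5)
      = 0.041·0.41 + 0.471·0.1 + 0.467·0.07 + 0.387·0.35 + 0.538·0.07
      = 0.01681 + 0.0471 + 0.03269 + 0.13545 + 0.03766 = 0.26971

P(S) ≈ 0.2697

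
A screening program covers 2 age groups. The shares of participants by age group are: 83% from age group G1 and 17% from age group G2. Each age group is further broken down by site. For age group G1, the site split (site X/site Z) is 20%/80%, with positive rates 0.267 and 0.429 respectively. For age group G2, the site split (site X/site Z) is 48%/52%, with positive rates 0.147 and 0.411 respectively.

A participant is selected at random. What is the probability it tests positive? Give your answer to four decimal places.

P(T) ≈ 0.3775

P(T|G1) = 0.2·0.267 + 0.8·0.429 = 0.0534 + 0.3432 = 0.3966
P(T|G2) = 0.48·0.147 + 0.52·0.411 = 0.07056 + 0.21372 = 0.28428
By total probability over the outer partition,
P(T) = 0.83·0.3966 + 0.17·0.28428
      = 0.329178 + 0.0483276 = 0.3775056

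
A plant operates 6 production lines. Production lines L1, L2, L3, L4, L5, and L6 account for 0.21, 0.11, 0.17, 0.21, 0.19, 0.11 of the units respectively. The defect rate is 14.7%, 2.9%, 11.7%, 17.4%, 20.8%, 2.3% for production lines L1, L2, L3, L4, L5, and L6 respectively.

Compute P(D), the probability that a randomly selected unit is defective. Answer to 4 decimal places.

P(D) = P(D|L1)·P(L1) + P(D|L2)·P(L2) + P(D|L3)·P(L3) + P(D|L4)·P(L4) + P(D|L5)·P(L5) + P(D|L6)·P(L6)
      = 0.147·0.21 + 0.029·0.11 + 0.117·0.17 + 0.174·0.21 + 0.208·0.19 + 0.023·0.11
      = 0.03087 + 0.00319 + 0.01989 + 0.03654 + 0.03952 + 0.00253 = 0.13254

P(D) ≈ 0.1325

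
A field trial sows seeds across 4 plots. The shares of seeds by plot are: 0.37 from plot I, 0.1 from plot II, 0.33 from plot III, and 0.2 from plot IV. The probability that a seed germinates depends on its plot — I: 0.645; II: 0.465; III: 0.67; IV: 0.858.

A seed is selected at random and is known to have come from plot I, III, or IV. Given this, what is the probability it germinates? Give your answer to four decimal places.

Let S = {I, III, IV}.
P(S) = 0.37 + 0.33 + 0.2 = 0.9.
P(G ∩ S) = 0.645·0.37 + 0.67·0.33 + 0.858·0.2 = 0.23865 + 0.2211 + 0.1716 = 0.63135.
P(G | S) = 0.63135 / 0.9 = 0.701500…

P(G|S) ≈ 0.7015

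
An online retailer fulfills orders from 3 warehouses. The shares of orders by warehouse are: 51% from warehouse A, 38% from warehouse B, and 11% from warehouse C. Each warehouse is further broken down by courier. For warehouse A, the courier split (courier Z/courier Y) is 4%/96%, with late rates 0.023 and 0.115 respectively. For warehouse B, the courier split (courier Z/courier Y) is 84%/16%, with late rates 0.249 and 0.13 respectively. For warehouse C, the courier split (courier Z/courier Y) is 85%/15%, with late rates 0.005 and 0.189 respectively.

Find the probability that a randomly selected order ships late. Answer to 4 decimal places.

P(L|A) = 0.04·0.023 + 0.96·0.115 = 0.00092 + 0.1104 = 0.11132
P(L|B) = 0.84·0.249 + 0.16·0.13 = 0.20916 + 0.0208 = 0.22996
P(L|C) = 0.85·0.005 + 0.15·0.189 = 0.00425 + 0.02835 = 0.0326
Then overall,
P(L) = 0.51·0.11132 + 0.38·0.22996 + 0.11·0.0326
      = 0.0567732 + 0.0873848 + 0.003586 = 0.147744

0.1477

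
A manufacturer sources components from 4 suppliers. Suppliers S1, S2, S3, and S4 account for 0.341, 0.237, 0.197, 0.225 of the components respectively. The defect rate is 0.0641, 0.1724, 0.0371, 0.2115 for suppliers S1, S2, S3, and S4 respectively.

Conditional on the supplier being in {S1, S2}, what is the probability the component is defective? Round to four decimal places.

0.1085

Let S = {S1, S2}.
P(S) = 0.341 + 0.237 = 0.578.
P(D ∩ S) = 0.0641·0.341 + 0.1724·0.237 = 0.0218581 + 0.0408588 = 0.0627169.
P(D | S) = 0.0627169 / 0.578 = 0.108507…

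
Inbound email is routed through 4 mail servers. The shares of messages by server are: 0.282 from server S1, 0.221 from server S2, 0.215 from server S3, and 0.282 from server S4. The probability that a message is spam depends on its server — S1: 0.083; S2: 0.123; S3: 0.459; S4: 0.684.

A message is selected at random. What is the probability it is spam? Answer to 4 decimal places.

P(S) ≈ 0.3422

P(S) = P(S|S1)·P(S1) + P(S|S2)·P(S2) + P(S|S3)·P(S3) + P(S|S4)·P(S4)
      = 0.083·0.282 + 0.123·0.221 + 0.459·0.215 + 0.684·0.282
      = 0.023406 + 0.027183 + 0.098685 + 0.192888 = 0.342162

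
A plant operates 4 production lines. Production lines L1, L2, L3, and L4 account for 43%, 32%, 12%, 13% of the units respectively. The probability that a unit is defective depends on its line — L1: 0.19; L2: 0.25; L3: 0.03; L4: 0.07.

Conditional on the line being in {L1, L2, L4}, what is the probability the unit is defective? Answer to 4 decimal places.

Let S = {L1, L2, L4}.
P(S) = 0.43 + 0.32 + 0.13 = 0.88.
P(D ∩ S) = 0.19·0.43 + 0.25·0.32 + 0.07·0.13 = 0.0817 + 0.08 + 0.0091 = 0.1708.
P(D | S) = 0.1708 / 0.88 = 0.194091…

0.1941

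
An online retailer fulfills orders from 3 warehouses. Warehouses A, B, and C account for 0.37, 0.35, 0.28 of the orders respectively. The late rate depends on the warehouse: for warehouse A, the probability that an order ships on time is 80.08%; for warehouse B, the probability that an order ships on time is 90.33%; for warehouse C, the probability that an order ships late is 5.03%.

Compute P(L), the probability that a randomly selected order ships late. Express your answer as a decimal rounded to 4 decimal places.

P(L|A) = 1 − 0.8008 = 0.1992.
P(L|B) = 1 − 0.9033 = 0.0967.
P(L) = P(L|A)·P(A) + P(L|B)·P(B) + P(L|C)·P(C)
      = 0.1992·0.37 + 0.0967·0.35 + 0.0503·0.28
      = 0.073704 + 0.033845 + 0.014084 = 0.121633

P(L) ≈ 0.1216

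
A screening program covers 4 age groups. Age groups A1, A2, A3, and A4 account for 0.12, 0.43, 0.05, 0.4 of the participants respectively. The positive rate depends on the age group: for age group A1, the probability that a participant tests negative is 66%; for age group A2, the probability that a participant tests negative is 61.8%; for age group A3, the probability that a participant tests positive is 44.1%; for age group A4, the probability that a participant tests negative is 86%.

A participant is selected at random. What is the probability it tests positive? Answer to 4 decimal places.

P(T|A1) = 1 − 0.66 = 0.34.
P(T|A2) = 1 − 0.618 = 0.382.
P(T|A4) = 1 − 0.86 = 0.14.
By the law of total probability,
P(T) = P(T|A1)·P(A1) + P(T|A2)·P(A2) + P(T|A3)·P(A3) + P(T|A4)·P(A4)
      = 0.34·0.12 + 0.382·0.43 + 0.441·0.05 + 0.14·0.4
      = 0.0408 + 0.16426 + 0.02205 + 0.056 = 0.28311

P(T) ≈ 0.2831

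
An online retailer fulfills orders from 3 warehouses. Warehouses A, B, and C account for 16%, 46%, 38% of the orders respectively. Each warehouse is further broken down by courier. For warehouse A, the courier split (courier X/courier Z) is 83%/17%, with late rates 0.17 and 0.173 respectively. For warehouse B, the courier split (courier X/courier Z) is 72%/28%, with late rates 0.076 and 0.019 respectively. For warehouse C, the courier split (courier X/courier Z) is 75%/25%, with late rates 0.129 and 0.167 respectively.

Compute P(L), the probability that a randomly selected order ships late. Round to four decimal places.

0.1075

P(L|A) = 0.83·0.17 + 0.17·0.173 = 0.1411 + 0.02941 = 0.17051
P(L|B) = 0.72·0.076 + 0.28·0.019 = 0.05472 + 0.00532 = 0.06004
P(L|C) = 0.75·0.129 + 0.25·0.167 = 0.09675 + 0.04175 = 0.1385
By total probability over the outer partition,
P(L) = 0.16·0.17051 + 0.46·0.06004 + 0.38·0.1385
      = 0.0272816 + 0.0276184 + 0.05263 = 0.10753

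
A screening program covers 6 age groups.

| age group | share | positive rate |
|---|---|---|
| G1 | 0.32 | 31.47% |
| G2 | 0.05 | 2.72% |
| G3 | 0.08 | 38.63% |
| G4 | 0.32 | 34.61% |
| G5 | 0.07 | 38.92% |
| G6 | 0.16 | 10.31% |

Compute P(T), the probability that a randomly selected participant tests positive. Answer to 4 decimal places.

By the law of total probability,
P(T) = P(T|G1)·P(G1) + P(T|G2)·P(G2) + P(T|G3)·P(G3) + P(T|G4)·P(G4) + P(T|G5)·P(G5) + P(T|G6)·P(G6)
      = 0.3147·0.32 + 0.0272·0.05 + 0.3863·0.08 + 0.3461·0.32 + 0.3892·0.07 + 0.1031·0.16
      = 0.100704 + 0.00136 + 0.030904 + 0.110752 + 0.027244 + 0.016496 = 0.28746

0.2875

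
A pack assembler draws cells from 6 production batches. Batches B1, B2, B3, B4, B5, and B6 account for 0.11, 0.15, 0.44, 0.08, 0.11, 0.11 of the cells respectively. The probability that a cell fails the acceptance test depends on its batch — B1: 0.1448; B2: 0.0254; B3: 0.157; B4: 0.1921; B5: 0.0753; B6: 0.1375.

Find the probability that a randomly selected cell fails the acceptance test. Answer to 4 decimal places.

P(F) ≈ 0.1276

P(F) = P(F|B1)·P(B1) + P(F|B2)·P(B2) + P(F|B3)·P(B3) + P(F|B4)·P(B4) + P(F|B5)·P(B5) + P(F|B6)·P(B6)
      = 0.1448·0.11 + 0.0254·0.15 + 0.157·0.44 + 0.1921·0.08 + 0.0753·0.11 + 0.1375·0.11
      = 0.015928 + 0.00381 + 0.06908 + 0.015368 + 0.008283 + 0.015125 = 0.127594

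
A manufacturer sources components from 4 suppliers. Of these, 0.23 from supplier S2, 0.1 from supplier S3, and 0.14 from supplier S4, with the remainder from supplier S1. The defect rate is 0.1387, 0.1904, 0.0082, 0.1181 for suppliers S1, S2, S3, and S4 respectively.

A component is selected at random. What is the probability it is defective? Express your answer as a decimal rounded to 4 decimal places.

P(S1) = 1 − (0.23 + 0.1 + 0.14) = 0.53.
P(D) = P(D|S1)·P(S1) + P(D|S2)·P(S2) + P(D|S3)·P(S3) + P(D|S4)·P(S4)
      = 0.1387·0.53 + 0.1904·0.23 + 0.0082·0.1 + 0.1181·0.14
      = 0.073511 + 0.043792 + 0.00082 + 0.016534 = 0.134657

0.1347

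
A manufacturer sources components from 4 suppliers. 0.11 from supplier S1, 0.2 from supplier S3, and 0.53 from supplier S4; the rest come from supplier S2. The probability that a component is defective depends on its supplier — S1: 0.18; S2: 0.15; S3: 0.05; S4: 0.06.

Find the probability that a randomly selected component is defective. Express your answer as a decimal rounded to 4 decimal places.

0.0856

P(S2) = 1 − (0.11 + 0.2 + 0.53) = 0.16.
P(D) = P(D|S1)·P(S1) + P(D|S2)·P(S2) + P(D|S3)·P(S3) + P(D|S4)·P(S4)
      = 0.18·0.11 + 0.15·0.16 + 0.05·0.2 + 0.06·0.53
      = 0.0198 + 0.024 + 0.01 + 0.0318 = 0.0856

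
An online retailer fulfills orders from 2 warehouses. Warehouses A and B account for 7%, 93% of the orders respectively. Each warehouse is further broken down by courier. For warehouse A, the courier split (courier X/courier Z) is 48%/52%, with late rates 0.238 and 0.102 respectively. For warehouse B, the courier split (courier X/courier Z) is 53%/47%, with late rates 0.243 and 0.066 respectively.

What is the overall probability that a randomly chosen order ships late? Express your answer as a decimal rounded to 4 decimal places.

P(L) ≈ 0.1603

P(L|A) = 0.48·0.238 + 0.52·0.102 = 0.11424 + 0.05304 = 0.16728
P(L|B) = 0.53·0.243 + 0.47·0.066 = 0.12879 + 0.03102 = 0.15981
Then overall,
P(L) = 0.07·0.16728 + 0.93·0.15981
      = 0.0117096 + 0.1486233 = 0.1603329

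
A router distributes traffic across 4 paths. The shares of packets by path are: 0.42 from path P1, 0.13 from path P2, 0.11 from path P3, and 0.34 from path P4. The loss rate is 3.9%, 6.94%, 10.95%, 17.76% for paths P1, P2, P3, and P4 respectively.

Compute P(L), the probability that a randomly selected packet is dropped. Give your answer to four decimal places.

Summing over the partition,
P(L) = P(L|P1)·P(P1) + P(L|P2)·P(P2) + P(L|P3)·P(P3) + P(L|P4)·P(P4)
      = 0.039·0.42 + 0.0694·0.13 + 0.1095·0.11 + 0.1776·0.34
      = 0.01638 + 0.009022 + 0.012045 + 0.060384 = 0.097831

P(L) ≈ 0.0978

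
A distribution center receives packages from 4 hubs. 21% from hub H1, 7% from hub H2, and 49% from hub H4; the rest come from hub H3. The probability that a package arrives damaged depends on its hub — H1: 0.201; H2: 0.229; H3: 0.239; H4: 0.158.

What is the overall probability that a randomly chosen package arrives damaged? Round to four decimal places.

0.1906

P(H3) = 1 − (0.21 + 0.07 + 0.49) = 0.23.
By the law of total probability,
P(D) = P(D|H1)·P(H1) + P(D|H2)·P(H2) + P(D|H3)·P(H3) + P(D|H4)·P(H4)
      = 0.201·0.21 + 0.229·0.07 + 0.239·0.23 + 0.158·0.49
      = 0.04221 + 0.01603 + 0.05497 + 0.07742 = 0.19063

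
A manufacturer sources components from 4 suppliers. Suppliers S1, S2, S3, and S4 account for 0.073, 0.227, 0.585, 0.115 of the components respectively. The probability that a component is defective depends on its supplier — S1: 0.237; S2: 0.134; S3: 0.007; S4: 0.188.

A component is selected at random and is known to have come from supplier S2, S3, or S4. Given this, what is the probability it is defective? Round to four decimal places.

P(D|S) ≈ 0.0606

Let S = {S2, S3, S4}.
P(S) = 0.227 + 0.585 + 0.115 = 0.927.
P(D ∩ S) = 0.134·0.227 + 0.007·0.585 + 0.188·0.115 = 0.030418 + 0.004095 + 0.02162 = 0.056133.
P(D | S) = 0.056133 / 0.927 = 0.060553…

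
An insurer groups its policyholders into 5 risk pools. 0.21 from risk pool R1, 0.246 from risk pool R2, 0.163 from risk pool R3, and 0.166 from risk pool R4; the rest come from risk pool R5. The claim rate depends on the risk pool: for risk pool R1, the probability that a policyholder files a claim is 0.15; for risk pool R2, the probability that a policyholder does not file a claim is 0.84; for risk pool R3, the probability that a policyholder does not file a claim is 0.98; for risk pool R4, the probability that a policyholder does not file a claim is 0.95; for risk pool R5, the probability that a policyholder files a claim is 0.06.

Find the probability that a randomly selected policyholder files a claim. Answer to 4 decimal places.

P(R5) = 1 − (0.21 + 0.246 + 0.163 + 0.166) = 0.215.
P(C|R2) = 1 − 0.84 = 0.16.
P(C|R3) = 1 − 0.98 = 0.02.
P(C|R4) = 1 − 0.95 = 0.05.
By the law of total probability,
P(C) = P(C|R1)·P(R1) + P(C|R2)·P(R2) + P(C|R3)·P(R3) + P(C|R4)·P(R4) + P(C|R5)·P(R5)
      = 0.15·0.21 + 0.16·0.246 + 0.02·0.163 + 0.05·0.166 + 0.06·0.215
      = 0.0315 + 0.03936 + 0.00326 + 0.0083 + 0.0129 = 0.09532

P(C) ≈ 0.0953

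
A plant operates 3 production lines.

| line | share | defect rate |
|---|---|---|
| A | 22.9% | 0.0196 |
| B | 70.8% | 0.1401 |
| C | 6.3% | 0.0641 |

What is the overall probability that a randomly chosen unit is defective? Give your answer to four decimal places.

0.1077

P(D) = P(D|A)·P(A) + P(D|B)·P(B) + P(D|C)·P(C)
      = 0.0196·0.229 + 0.1401·0.708 + 0.0641·0.063
      = 0.0044884 + 0.0991908 + 0.0040383 = 0.1077175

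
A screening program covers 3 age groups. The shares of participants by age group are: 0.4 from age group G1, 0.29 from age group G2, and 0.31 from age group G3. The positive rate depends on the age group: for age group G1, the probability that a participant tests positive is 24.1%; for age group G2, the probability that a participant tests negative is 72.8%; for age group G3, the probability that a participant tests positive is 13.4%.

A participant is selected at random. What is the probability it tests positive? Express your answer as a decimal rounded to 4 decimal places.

P(T|G2) = 1 − 0.728 = 0.272.
Summing over the partition,
P(T) = P(T|G1)·P(G1) + P(T|G2)·P(G2) + P(T|G3)·P(G3)
      = 0.241·0.4 + 0.272·0.29 + 0.134·0.31
      = 0.0964 + 0.07888 + 0.04154 = 0.21682

0.2168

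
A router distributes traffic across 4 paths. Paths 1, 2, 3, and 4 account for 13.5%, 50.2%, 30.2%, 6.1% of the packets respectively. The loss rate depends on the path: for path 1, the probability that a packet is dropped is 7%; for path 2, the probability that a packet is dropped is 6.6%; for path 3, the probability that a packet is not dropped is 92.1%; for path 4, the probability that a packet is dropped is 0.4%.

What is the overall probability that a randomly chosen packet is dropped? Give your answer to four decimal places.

P(L|3) = 1 − 0.921 = 0.079.
P(L) = P(L|1)·P(1) + P(L|2)·P(2) + P(L|3)·P(3) + P(L|4)·P(4)
      = 0.07·0.135 + 0.066·0.502 + 0.079·0.302 + 0.004·0.061
      = 0.00945 + 0.033132 + 0.023858 + 0.000244 = 0.066684

0.0667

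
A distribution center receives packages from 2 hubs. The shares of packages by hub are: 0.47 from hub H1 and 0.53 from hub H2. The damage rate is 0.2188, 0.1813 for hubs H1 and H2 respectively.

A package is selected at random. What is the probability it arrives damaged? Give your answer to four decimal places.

P(D) ≈ 0.1989

P(D) = P(D|H1)·P(H1) + P(D|H2)·P(H2)
      = 0.2188·0.47 + 0.1813·0.53
      = 0.102836 + 0.096089 = 0.198925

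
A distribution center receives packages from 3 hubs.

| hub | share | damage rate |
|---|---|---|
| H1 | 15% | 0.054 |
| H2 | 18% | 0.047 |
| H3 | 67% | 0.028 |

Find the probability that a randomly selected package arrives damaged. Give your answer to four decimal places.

0.0353

P(D) = P(D|H1)·P(H1) + P(D|H2)·P(H2) + P(D|H3)·P(H3)
      = 0.054·0.15 + 0.047·0.18 + 0.028·0.67
      = 0.0081 + 0.00846 + 0.01876 = 0.03532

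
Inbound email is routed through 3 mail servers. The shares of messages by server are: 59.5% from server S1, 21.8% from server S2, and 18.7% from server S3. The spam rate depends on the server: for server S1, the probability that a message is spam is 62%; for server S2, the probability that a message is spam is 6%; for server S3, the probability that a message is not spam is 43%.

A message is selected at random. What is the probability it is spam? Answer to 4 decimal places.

0.4886

P(S|S3) = 1 − 0.43 = 0.57.
P(S) = P(S|S1)·P(S1) + P(S|S2)·P(S2) + P(S|S3)·P(S3)
      = 0.62·0.595 + 0.06·0.218 + 0.57·0.187
      = 0.3689 + 0.01308 + 0.10659 = 0.48857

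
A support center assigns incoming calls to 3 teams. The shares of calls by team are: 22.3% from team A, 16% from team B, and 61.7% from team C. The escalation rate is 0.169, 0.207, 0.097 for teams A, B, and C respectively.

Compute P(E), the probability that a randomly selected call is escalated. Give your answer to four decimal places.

Summing over the partition,
P(E) = P(E|A)·P(A) + P(E|B)·P(B) + P(E|C)·P(C)
      = 0.169·0.223 + 0.207·0.16 + 0.097·0.617
      = 0.037687 + 0.03312 + 0.059849 = 0.130656

P(E) ≈ 0.1307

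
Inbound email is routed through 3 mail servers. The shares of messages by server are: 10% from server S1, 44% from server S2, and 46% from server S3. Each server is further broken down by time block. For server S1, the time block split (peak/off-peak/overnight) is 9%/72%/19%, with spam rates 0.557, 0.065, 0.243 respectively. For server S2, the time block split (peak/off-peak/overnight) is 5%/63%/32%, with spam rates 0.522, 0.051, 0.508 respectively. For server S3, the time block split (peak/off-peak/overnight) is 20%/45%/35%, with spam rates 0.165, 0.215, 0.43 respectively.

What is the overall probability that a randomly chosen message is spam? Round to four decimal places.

P(S|S1) = 0.09·0.557 + 0.72·0.065 + 0.19·0.243 = 0.05013 + 0.0468 + 0.04617 = 0.1431
P(S|S2) = 0.05·0.522 + 0.63·0.051 + 0.32·0.508 = 0.0261 + 0.03213 + 0.16256 = 0.22079
P(S|S3) = 0.2·0.165 + 0.45·0.215 + 0.35·0.43 = 0.033 + 0.09675 + 0.1505 = 0.28025
Then overall,
P(S) = 0.1·0.1431 + 0.44·0.22079 + 0.46·0.28025
      = 0.01431 + 0.0971476 + 0.128915 = 0.2403726

P(S) ≈ 0.2404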